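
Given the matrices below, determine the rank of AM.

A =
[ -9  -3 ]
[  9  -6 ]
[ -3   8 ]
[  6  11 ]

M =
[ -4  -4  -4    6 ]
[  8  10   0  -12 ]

First compute AM:
[[ 12,   6,  36, -18],
 [-84, -96, -36, 126],
 [ 76,  92,  12, -114],
 [ 64,  86, -24, -96]]
Now row reduce the product.
R2 ← R2 + (7)·R1: [0, -54, 216, 0]
R3 ← R3 − (19/3)·R1: [0, 54, -216, 0]
R4 ← R4 − (16/3)·R1: [0, 54, -216, 0]
R3 ← R3 + R2: [0, 0, 0, 0]
R4 ← R4 + R2: [0, 0, 0, 0]
2 nonzero rows, so rank(AM) = 2.

2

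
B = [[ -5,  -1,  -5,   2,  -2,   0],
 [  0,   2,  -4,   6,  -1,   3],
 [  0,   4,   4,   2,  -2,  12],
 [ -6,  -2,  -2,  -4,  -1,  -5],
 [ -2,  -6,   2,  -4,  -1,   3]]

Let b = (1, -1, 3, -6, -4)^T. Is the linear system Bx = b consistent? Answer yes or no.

no

Row reduce the augmented matrix [B | b].
R4 ← R4 − (6/5)·R1: [0, -4/5, 4, -32/5, 7/5, -5, -36/5]
R5 ← R5 − (2/5)·R1: [0, -28/5, 4, -24/5, -1/5, 3, -22/5]
R3 ← R3 − (2)·R2: [0, 0, 12, -10, 0, 6, 5]
R4 ← R4 + (2/5)·R2: [0, 0, 12/5, -4, 1, -19/5, -38/5]
R5 ← R5 + (14/5)·R2: [0, 0, -36/5, 12, -3, 57/5, -36/5]
R4 ← R4 − (1/5)·R3: [0, 0, 0, -2, 1, -5, -43/5]
R5 ← R5 + (3/5)·R3: [0, 0, 0, 6, -3, 15, -21/5]
R5 ← R5 + (3)·R4: [0, 0, 0, 0, 0, 0, -30]
The echelon form has 5 nonzero rows; the last pivot sits in the augmented column, so rank(B) = 4 but rank([B|b]) = 5.
Since the ranks differ, the system is inconsistent.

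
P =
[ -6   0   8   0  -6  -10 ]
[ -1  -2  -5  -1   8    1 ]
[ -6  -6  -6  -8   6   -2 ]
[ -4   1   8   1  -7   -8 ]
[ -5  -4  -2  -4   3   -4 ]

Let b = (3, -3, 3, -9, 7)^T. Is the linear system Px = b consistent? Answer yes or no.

Row reduce the augmented matrix [P | b].
R2 ← R2 − (1/6)·R1: [0, -2, -19/3, -1, 9, 8/3, -7/2]
R3 ← R3 − R1: [0, -6, -14, -8, 12, 8, 0]
R4 ← R4 − (2/3)·R1: [0, 1, 8/3, 1, -3, -4/3, -11]
R5 ← R5 − (5/6)·R1: [0, -4, -26/3, -4, 8, 13/3, 9/2]
R3 ← R3 − (3)·R2: [0, 0, 5, -5, -15, 0, 21/2]
R4 ← R4 + (1/2)·R2: [0, 0, -1/2, 1/2, 3/2, 0, -51/4]
R5 ← R5 − (2)·R2: [0, 0, 4, -2, -10, -1, 23/2]
R4 ← R4 + (1/10)·R3: [0, 0, 0, 0, 0, 0, -117/10]
R5 ← R5 − (4/5)·R3: [0, 0, 0, 2, 2, -1, 31/10]
Swap R4 ↔ R5
The echelon form has 5 nonzero rows; the last pivot sits in the augmented column, so rank(P) = 4 but rank([P|b]) = 5.
Since the ranks differ, the system is inconsistent.

no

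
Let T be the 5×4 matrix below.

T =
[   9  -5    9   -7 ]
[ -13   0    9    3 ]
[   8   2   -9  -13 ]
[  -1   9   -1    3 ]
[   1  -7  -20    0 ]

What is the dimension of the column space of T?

Row reduce to echelon form.
R2 ← R2 + (13/9)·R1: [0, -65/9, 22, -64/9]
R3 ← R3 − (8/9)·R1: [0, 58/9, -17, -61/9]
R4 ← R4 + (1/9)·R1: [0, 76/9, 0, 20/9]
R5 ← R5 − (1/9)·R1: [0, -58/9, -21, 7/9]
R3 ← R3 + (58/65)·R2: [0, 0, 171/65, -853/65]
R4 ← R4 + (76/65)·R2: [0, 0, 1672/65, -396/65]
R5 ← R5 − (58/65)·R2: [0, 0, -2641/65, 463/65]
R4 ← R4 − (88/9)·R3: [0, 0, 0, 1100/9]
R5 ← R5 + (139/9)·R3: [0, 0, 0, -1760/9]
R5 ← R5 + (8/5)·R4: [0, 0, 0, 0]
Echelon form has 4 nonzero rows, so rank(T) = 4.
The column space has dimension equal to the rank: 4.

4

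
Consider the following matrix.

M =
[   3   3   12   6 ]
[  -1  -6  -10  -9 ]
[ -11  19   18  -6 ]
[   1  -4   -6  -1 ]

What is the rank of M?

3

Row reduce to echelon form.
R2 ← R2 + (1/3)·R1: [0, -5, -6, -7]
R3 ← R3 + (11/3)·R1: [0, 30, 62, 16]
R4 ← R4 − (1/3)·R1: [0, -5, -10, -3]
R3 ← R3 + (6)·R2: [0, 0, 26, -26]
R4 ← R4 − R2: [0, 0, -4, 4]
R4 ← R4 + (2/13)·R3: [0, 0, 0, 0]
Echelon form has 3 nonzero rows, so rank(M) = 3.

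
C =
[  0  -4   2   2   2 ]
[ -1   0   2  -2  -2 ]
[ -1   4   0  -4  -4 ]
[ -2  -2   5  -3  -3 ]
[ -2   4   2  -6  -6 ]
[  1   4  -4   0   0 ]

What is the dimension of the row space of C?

2

Row reduce to echelon form.
Swap R1 ↔ R2
R3 ← R3 − R1: [0, 4, -2, -2, -2]
R4 ← R4 − (2)·R1: [0, -2, 1, 1, 1]
R5 ← R5 − (2)·R1: [0, 4, -2, -2, -2]
R6 ← R6 + R1: [0, 4, -2, -2, -2]
R3 ← R3 + R2: [0, 0, 0, 0, 0]
R4 ← R4 − (1/2)·R2: [0, 0, 0, 0, 0]
R5 ← R5 + R2: [0, 0, 0, 0, 0]
R6 ← R6 + R2: [0, 0, 0, 0, 0]
Echelon form has 2 nonzero rows, so rank(C) = 2.
The row space has dimension equal to the rank: 2.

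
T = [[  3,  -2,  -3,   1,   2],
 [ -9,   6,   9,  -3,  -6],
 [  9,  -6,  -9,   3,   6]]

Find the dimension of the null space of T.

Row reduce to echelon form.
R2 ← R2 + (3)·R1: [0, 0, 0, 0, 0]
R3 ← R3 − (3)·R1: [0, 0, 0, 0, 0]
1 nonzero row, so rank(T) = 1.
T has 5 columns; by rank–nullity, nullity = 5 − 1 = 4.

4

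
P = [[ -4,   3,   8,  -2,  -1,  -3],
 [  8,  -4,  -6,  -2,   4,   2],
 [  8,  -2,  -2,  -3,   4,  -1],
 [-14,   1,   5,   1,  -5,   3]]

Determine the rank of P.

Row reduce to echelon form.
R2 ← R2 + (2)·R1: [0, 2, 10, -6, 2, -4]
R3 ← R3 + (2)·R1: [0, 4, 14, -7, 2, -7]
R4 ← R4 − (7/2)·R1: [0, -19/2, -23, 8, -3/2, 27/2]
R3 ← R3 − (2)·R2: [0, 0, -6, 5, -2, 1]
R4 ← R4 + (19/4)·R2: [0, 0, 49/2, -41/2, 8, -11/2]
R4 ← R4 + (49/12)·R3: [0, 0, 0, -1/12, -1/6, -17/12]
Echelon form has 4 nonzero rows, so rank(P) = 4.

4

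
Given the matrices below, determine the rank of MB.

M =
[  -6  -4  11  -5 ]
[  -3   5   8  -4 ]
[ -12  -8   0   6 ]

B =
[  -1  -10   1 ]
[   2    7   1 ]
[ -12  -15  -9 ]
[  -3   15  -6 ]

First compute MB:
[[-119, -208, -79],
 [-71, -115, -46],
 [-22, 154, -56]]
Now row reduce the product.
R2 ← R2 − (71/119)·R1: [0, 1083/119, 135/119]
R3 ← R3 − (22/119)·R1: [0, 22902/119, -4926/119]
R3 ← R3 − (7634/361)·R2: [0, 0, -23604/361]
3 nonzero rows, so rank(MB) = 3.

3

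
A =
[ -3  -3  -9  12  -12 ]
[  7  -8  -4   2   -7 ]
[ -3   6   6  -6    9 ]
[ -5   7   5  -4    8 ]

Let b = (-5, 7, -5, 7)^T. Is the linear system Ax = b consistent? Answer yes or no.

Row reduce the augmented matrix [A | b].
R2 ← R2 + (7/3)·R1: [0, -15, -25, 30, -35, -14/3]
R3 ← R3 − R1: [0, 9, 15, -18, 21, 0]
R4 ← R4 − (5/3)·R1: [0, 12, 20, -24, 28, 46/3]
R3 ← R3 + (3/5)·R2: [0, 0, 0, 0, 0, -14/5]
R4 ← R4 + (4/5)·R2: [0, 0, 0, 0, 0, 58/5]
R4 ← R4 + (29/7)·R3: [0, 0, 0, 0, 0, 0]
The echelon form has 3 nonzero rows; the last pivot sits in the augmented column, so rank(A) = 2 but rank([A|b]) = 3.
Since the ranks differ, the system is inconsistent.

no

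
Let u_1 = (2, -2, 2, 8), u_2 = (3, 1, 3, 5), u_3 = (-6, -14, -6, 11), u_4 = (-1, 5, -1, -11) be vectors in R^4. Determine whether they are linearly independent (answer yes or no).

Form the matrix with these vectors as rows and row reduce.
R2 ← R2 − (3/2)·R1: [0, 4, 0, -7]
R3 ← R3 + (3)·R1: [0, -20, 0, 35]
R4 ← R4 + (1/2)·R1: [0, 4, 0, -7]
R3 ← R3 + (5)·R2: [0, 0, 0, 0]
R4 ← R4 − R2: [0, 0, 0, 0]
2 nonzero rows, so the 4 vectors span a space of dimension 2.
Since 2 < 4, the vectors are linearly dependent.

no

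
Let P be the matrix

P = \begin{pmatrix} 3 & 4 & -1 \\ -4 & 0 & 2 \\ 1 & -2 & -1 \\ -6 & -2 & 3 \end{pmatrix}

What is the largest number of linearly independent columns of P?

Row reduce to echelon form.
R2 ← R2 + (4/3)·R1: [0, 16/3, 2/3]
R3 ← R3 − (1/3)·R1: [0, -10/3, -2/3]
R4 ← R4 + (2)·R1: [0, 6, 1]
R3 ← R3 + (5/8)·R2: [0, 0, -1/4]
R4 ← R4 − (9/8)·R2: [0, 0, 1/4]
R4 ← R4 + R3: [0, 0, 0]
Echelon form has 3 nonzero rows, so rank(P) = 3.
The rank gives the maximum number of linearly independent columns: 3.

3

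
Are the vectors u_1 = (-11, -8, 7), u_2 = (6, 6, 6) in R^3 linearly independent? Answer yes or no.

Form the matrix with these vectors as rows and row reduce.
R2 ← R2 + (6/11)·R1: [0, 18/11, 108/11]
2 nonzero rows, so the 2 vectors span a space of dimension 2.
Since 2 = 2, the vectors are linearly independent.

yes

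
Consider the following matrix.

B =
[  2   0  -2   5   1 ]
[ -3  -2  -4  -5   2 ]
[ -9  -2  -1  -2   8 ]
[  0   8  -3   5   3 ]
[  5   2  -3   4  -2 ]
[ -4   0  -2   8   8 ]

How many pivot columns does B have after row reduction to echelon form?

Row reduce to echelon form.
R2 ← R2 + (3/2)·R1: [0, -2, -7, 5/2, 7/2]
R3 ← R3 + (9/2)·R1: [0, -2, -10, 41/2, 25/2]
R5 ← R5 − (5/2)·R1: [0, 2, 2, -17/2, -9/2]
R6 ← R6 + (2)·R1: [0, 0, -6, 18, 10]
R3 ← R3 − R2: [0, 0, -3, 18, 9]
R4 ← R4 + (4)·R2: [0, 0, -31, 15, 17]
R5 ← R5 + R2: [0, 0, -5, -6, -1]
R4 ← R4 − (31/3)·R3: [0, 0, 0, -171, -76]
R5 ← R5 − (5/3)·R3: [0, 0, 0, -36, -16]
R6 ← R6 − (2)·R3: [0, 0, 0, -18, -8]
R5 ← R5 − (4/19)·R4: [0, 0, 0, 0, 0]
R6 ← R6 − (2/19)·R4: [0, 0, 0, 0, 0]
Echelon form has 4 nonzero rows, so rank(B) = 4.
Each nonzero row contributes one pivot column: 4 pivot columns.

4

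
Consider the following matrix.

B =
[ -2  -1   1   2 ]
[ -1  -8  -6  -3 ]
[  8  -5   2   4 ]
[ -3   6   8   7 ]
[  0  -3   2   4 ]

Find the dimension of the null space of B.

Row reduce to echelon form.
R2 ← R2 − (1/2)·R1: [0, -15/2, -13/2, -4]
R3 ← R3 + (4)·R1: [0, -9, 6, 12]
R4 ← R4 − (3/2)·R1: [0, 15/2, 13/2, 4]
R3 ← R3 − (6/5)·R2: [0, 0, 69/5, 84/5]
R4 ← R4 + R2: [0, 0, 0, 0]
R5 ← R5 − (2/5)·R2: [0, 0, 23/5, 28/5]
R5 ← R5 − (1/3)·R3: [0, 0, 0, 0]
3 nonzero rows, so rank(B) = 3.
B has 4 columns; by rank–nullity, nullity = 4 − 3 = 1.

1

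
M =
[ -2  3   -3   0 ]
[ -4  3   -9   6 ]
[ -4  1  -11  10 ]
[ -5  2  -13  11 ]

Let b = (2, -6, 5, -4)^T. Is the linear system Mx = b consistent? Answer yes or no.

Row reduce the augmented matrix [M | b].
R2 ← R2 − (2)·R1: [0, -3, -3, 6, -10]
R3 ← R3 − (2)·R1: [0, -5, -5, 10, 1]
R4 ← R4 − (5/2)·R1: [0, -11/2, -11/2, 11, -9]
R3 ← R3 − (5/3)·R2: [0, 0, 0, 0, 53/3]
R4 ← R4 − (11/6)·R2: [0, 0, 0, 0, 28/3]
R4 ← R4 − (28/53)·R3: [0, 0, 0, 0, 0]
The echelon form has 3 nonzero rows; the last pivot sits in the augmented column, so rank(M) = 2 but rank([M|b]) = 3.
Since the ranks differ, the system is inconsistent.

no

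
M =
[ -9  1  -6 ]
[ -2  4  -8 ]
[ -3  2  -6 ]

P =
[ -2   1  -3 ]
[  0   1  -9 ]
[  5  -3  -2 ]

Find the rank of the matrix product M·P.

First compute MP:
[[-12,  10,  30],
 [-36,  26, -14],
 [-24,  17,   3]]
Now row reduce the product.
R2 ← R2 − (3)·R1: [0, -4, -104]
R3 ← R3 − (2)·R1: [0, -3, -57]
R3 ← R3 − (3/4)·R2: [0, 0, 21]
3 nonzero rows, so rank(MP) = 3.

3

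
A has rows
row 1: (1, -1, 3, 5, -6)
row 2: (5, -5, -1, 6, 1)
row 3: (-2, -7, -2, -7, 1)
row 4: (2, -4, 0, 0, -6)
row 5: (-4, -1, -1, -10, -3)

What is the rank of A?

Row reduce to echelon form.
R2 ← R2 − (5)·R1: [0, 0, -16, -19, 31]
R3 ← R3 + (2)·R1: [0, -9, 4, 3, -11]
R4 ← R4 − (2)·R1: [0, -2, -6, -10, 6]
R5 ← R5 + (4)·R1: [0, -5, 11, 10, -27]
Swap R2 ↔ R3
R4 ← R4 − (2/9)·R2: [0, 0, -62/9, -32/3, 76/9]
R5 ← R5 − (5/9)·R2: [0, 0, 79/9, 25/3, -188/9]
R4 ← R4 − (31/72)·R3: [0, 0, 0, -179/72, -353/72]
R5 ← R5 + (79/144)·R3: [0, 0, 0, -301/144, -559/144]
R5 ← R5 − (301/358)·R4: [0, 0, 0, 0, 43/179]
Echelon form has 5 nonzero rows, so rank(A) = 5.

5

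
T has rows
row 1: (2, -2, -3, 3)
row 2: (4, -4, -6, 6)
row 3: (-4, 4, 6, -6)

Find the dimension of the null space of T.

3

Row reduce to echelon form.
R2 ← R2 − (2)·R1: [0, 0, 0, 0]
R3 ← R3 + (2)·R1: [0, 0, 0, 0]
1 nonzero row, so rank(T) = 1.
T has 4 columns; by rank–nullity, nullity = 4 − 1 = 3.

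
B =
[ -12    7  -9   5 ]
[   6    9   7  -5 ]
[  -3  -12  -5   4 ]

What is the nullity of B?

Row reduce to echelon form.
R2 ← R2 + (1/2)·R1: [0, 25/2, 5/2, -5/2]
R3 ← R3 − (1/4)·R1: [0, -55/4, -11/4, 11/4]
R3 ← R3 + (11/10)·R2: [0, 0, 0, 0]
2 nonzero rows, so rank(B) = 2.
B has 4 columns; by rank–nullity, nullity = 4 − 2 = 2.

2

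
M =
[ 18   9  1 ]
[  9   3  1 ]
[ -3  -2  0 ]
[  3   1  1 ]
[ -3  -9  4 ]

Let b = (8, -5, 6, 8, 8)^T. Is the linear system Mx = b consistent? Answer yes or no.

no

Row reduce the augmented matrix [M | b].
R2 ← R2 − (1/2)·R1: [0, -3/2, 1/2, -9]
R3 ← R3 + (1/6)·R1: [0, -1/2, 1/6, 22/3]
R4 ← R4 − (1/6)·R1: [0, -1/2, 5/6, 20/3]
R5 ← R5 + (1/6)·R1: [0, -15/2, 25/6, 28/3]
R3 ← R3 − (1/3)·R2: [0, 0, 0, 31/3]
R4 ← R4 − (1/3)·R2: [0, 0, 2/3, 29/3]
R5 ← R5 − (5)·R2: [0, 0, 5/3, 163/3]
Swap R3 ↔ R4
R5 ← R5 − (5/2)·R3: [0, 0, 0, 181/6]
R5 ← R5 − (181/62)·R4: [0, 0, 0, 0]
The echelon form has 4 nonzero rows; the last pivot sits in the augmented column, so rank(M) = 3 but rank([M|b]) = 4.
Since the ranks differ, the system is inconsistent.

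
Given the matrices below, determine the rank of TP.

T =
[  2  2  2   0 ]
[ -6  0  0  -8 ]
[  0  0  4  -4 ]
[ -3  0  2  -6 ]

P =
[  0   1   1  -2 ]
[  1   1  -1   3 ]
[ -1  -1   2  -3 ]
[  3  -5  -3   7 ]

First compute TP:
[[  0,   2,   4,  -4],
 [-24,  34,  18, -44],
 [-16,  16,  20, -40],
 [-20,  25,  19, -42]]
Now row reduce the product.
Swap R1 ↔ R2
R3 ← R3 − (2/3)·R1: [0, -20/3, 8, -32/3]
R4 ← R4 − (5/6)·R1: [0, -10/3, 4, -16/3]
R3 ← R3 + (10/3)·R2: [0, 0, 64/3, -24]
R4 ← R4 + (5/3)·R2: [0, 0, 32/3, -12]
R4 ← R4 − (1/2)·R3: [0, 0, 0, 0]
3 nonzero rows, so rank(TP) = 3.

3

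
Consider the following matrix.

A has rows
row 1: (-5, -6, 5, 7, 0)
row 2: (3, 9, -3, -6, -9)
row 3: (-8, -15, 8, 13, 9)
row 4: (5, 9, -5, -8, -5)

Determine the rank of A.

2

Row reduce to echelon form.
R2 ← R2 + (3/5)·R1: [0, 27/5, 0, -9/5, -9]
R3 ← R3 − (8/5)·R1: [0, -27/5, 0, 9/5, 9]
R4 ← R4 + R1: [0, 3, 0, -1, -5]
R3 ← R3 + R2: [0, 0, 0, 0, 0]
R4 ← R4 − (5/9)·R2: [0, 0, 0, 0, 0]
Echelon form has 2 nonzero rows, so rank(A) = 2.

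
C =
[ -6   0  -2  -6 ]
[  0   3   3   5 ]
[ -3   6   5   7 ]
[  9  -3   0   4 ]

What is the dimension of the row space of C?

Row reduce to echelon form.
R3 ← R3 − (1/2)·R1: [0, 6, 6, 10]
R4 ← R4 + (3/2)·R1: [0, -3, -3, -5]
R3 ← R3 − (2)·R2: [0, 0, 0, 0]
R4 ← R4 + R2: [0, 0, 0, 0]
Echelon form has 2 nonzero rows, so rank(C) = 2.
The row space has dimension equal to the rank: 2.

2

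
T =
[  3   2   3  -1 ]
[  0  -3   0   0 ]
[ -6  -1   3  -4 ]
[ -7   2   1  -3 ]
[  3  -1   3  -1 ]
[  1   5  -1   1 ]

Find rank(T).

3

Row reduce to echelon form.
R3 ← R3 + (2)·R1: [0, 3, 9, -6]
R4 ← R4 + (7/3)·R1: [0, 20/3, 8, -16/3]
R5 ← R5 − R1: [0, -3, 0, 0]
R6 ← R6 − (1/3)·R1: [0, 13/3, -2, 4/3]
R3 ← R3 + R2: [0, 0, 9, -6]
R4 ← R4 + (20/9)·R2: [0, 0, 8, -16/3]
R5 ← R5 − R2: [0, 0, 0, 0]
R6 ← R6 + (13/9)·R2: [0, 0, -2, 4/3]
R4 ← R4 − (8/9)·R3: [0, 0, 0, 0]
R6 ← R6 + (2/9)·R3: [0, 0, 0, 0]
Echelon form has 3 nonzero rows, so rank(T) = 3.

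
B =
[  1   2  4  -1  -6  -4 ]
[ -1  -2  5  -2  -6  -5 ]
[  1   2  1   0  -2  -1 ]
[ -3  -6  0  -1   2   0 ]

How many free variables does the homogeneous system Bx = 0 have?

Row reduce to echelon form.
R2 ← R2 + R1: [0, 0, 9, -3, -12, -9]
R3 ← R3 − R1: [0, 0, -3, 1, 4, 3]
R4 ← R4 + (3)·R1: [0, 0, 12, -4, -16, -12]
R3 ← R3 + (1/3)·R2: [0, 0, 0, 0, 0, 0]
R4 ← R4 − (4/3)·R2: [0, 0, 0, 0, 0, 0]
2 nonzero rows, so rank(B) = 2.
B has 6 columns; by rank–nullity, nullity = 6 − 2 = 4.

4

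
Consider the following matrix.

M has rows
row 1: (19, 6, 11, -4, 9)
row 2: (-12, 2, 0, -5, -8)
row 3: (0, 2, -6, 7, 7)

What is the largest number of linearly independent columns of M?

Row reduce to echelon form.
R2 ← R2 + (12/19)·R1: [0, 110/19, 132/19, -143/19, -44/19]
R3 ← R3 − (19/55)·R2: [0, 0, -42/5, 48/5, 39/5]
Echelon form has 3 nonzero rows, so rank(M) = 3.
The rank gives the maximum number of linearly independent columns: 3.

3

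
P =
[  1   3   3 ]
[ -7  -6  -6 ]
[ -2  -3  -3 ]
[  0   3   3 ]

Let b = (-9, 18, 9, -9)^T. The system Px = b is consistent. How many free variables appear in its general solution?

Row reduce the augmented matrix [P | b].
R2 ← R2 + (7)·R1: [0, 15, 15, -45]
R3 ← R3 + (2)·R1: [0, 3, 3, -9]
R3 ← R3 − (1/5)·R2: [0, 0, 0, 0]
R4 ← R4 − (1/5)·R2: [0, 0, 0, 0]
The echelon form has 2 nonzero rows, and every pivot lies in the first 3 columns, so rank(P) = rank([P|b]) = 2.
The system is consistent.
Free variables = (unknowns) − (rank) = 3 − 2 = 1.

1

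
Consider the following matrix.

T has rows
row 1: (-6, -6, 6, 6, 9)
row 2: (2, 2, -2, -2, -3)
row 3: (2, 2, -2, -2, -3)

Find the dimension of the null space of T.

Row reduce to echelon form.
R2 ← R2 + (1/3)·R1: [0, 0, 0, 0, 0]
R3 ← R3 + (1/3)·R1: [0, 0, 0, 0, 0]
1 nonzero row, so rank(T) = 1.
T has 5 columns; by rank–nullity, nullity = 5 − 1 = 4.

4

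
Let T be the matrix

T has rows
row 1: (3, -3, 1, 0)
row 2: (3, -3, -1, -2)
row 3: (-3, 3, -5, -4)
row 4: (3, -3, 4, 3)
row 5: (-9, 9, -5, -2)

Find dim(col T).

2

Row reduce to echelon form.
R2 ← R2 − R1: [0, 0, -2, -2]
R3 ← R3 + R1: [0, 0, -4, -4]
R4 ← R4 − R1: [0, 0, 3, 3]
R5 ← R5 + (3)·R1: [0, 0, -2, -2]
R3 ← R3 − (2)·R2: [0, 0, 0, 0]
R4 ← R4 + (3/2)·R2: [0, 0, 0, 0]
R5 ← R5 − R2: [0, 0, 0, 0]
Echelon form has 2 nonzero rows, so rank(T) = 2.
The column space has dimension equal to the rank: 2.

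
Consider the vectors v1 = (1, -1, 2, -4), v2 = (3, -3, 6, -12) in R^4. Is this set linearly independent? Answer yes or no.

Form the matrix with these vectors as rows and row reduce.
R2 ← R2 − (3)·R1: [0, 0, 0, 0]
1 nonzero row, so the 2 vectors span a space of dimension 1.
Since 1 < 2, the vectors are linearly dependent.

no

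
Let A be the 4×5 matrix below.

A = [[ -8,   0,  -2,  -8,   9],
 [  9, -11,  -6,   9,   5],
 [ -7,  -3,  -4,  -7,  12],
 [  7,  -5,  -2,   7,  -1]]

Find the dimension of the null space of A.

3

Row reduce to echelon form.
R2 ← R2 + (9/8)·R1: [0, -11, -33/4, 0, 121/8]
R3 ← R3 − (7/8)·R1: [0, -3, -9/4, 0, 33/8]
R4 ← R4 + (7/8)·R1: [0, -5, -15/4, 0, 55/8]
R3 ← R3 − (3/11)·R2: [0, 0, 0, 0, 0]
R4 ← R4 − (5/11)·R2: [0, 0, 0, 0, 0]
2 nonzero rows, so rank(A) = 2.
A has 5 columns; by rank–nullity, nullity = 5 − 2 = 3.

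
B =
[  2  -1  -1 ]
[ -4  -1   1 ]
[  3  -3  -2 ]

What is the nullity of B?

Row reduce to echelon form.
R2 ← R2 + (2)·R1: [0, -3, -1]
R3 ← R3 − (3/2)·R1: [0, -3/2, -1/2]
R3 ← R3 − (1/2)·R2: [0, 0, 0]
2 nonzero rows, so rank(B) = 2.
B has 3 columns; by rank–nullity, nullity = 3 − 2 = 1.

1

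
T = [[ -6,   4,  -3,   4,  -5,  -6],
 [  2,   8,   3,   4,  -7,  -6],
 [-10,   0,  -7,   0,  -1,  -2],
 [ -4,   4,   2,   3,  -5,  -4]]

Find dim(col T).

4

Row reduce to echelon form.
R2 ← R2 + (1/3)·R1: [0, 28/3, 2, 16/3, -26/3, -8]
R3 ← R3 − (5/3)·R1: [0, -20/3, -2, -20/3, 22/3, 8]
R4 ← R4 − (2/3)·R1: [0, 4/3, 4, 1/3, -5/3, 0]
R3 ← R3 + (5/7)·R2: [0, 0, -4/7, -20/7, 8/7, 16/7]
R4 ← R4 − (1/7)·R2: [0, 0, 26/7, -3/7, -3/7, 8/7]
R4 ← R4 + (13/2)·R3: [0, 0, 0, -19, 7, 16]
Echelon form has 4 nonzero rows, so rank(T) = 4.
The column space has dimension equal to the rank: 4.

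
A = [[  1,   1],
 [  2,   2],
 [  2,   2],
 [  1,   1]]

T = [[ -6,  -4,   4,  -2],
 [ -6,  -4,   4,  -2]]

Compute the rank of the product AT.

1

First compute AT:
[[-12,  -8,   8,  -4],
 [-24, -16,  16,  -8],
 [-24, -16,  16,  -8],
 [-12,  -8,   8,  -4]]
Now row reduce the product.
R2 ← R2 − (2)·R1: [0, 0, 0, 0]
R3 ← R3 − (2)·R1: [0, 0, 0, 0]
R4 ← R4 − R1: [0, 0, 0, 0]
1 nonzero row, so rank(AT) = 1.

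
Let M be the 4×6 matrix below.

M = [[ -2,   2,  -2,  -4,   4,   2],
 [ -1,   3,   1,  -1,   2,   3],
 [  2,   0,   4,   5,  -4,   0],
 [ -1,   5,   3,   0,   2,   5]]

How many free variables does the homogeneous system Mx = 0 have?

Row reduce to echelon form.
R2 ← R2 − (1/2)·R1: [0, 2, 2, 1, 0, 2]
R3 ← R3 + R1: [0, 2, 2, 1, 0, 2]
R4 ← R4 − (1/2)·R1: [0, 4, 4, 2, 0, 4]
R3 ← R3 − R2: [0, 0, 0, 0, 0, 0]
R4 ← R4 − (2)·R2: [0, 0, 0, 0, 0, 0]
2 nonzero rows, so rank(M) = 2.
M has 6 columns; by rank–nullity, nullity = 6 − 2 = 4.

4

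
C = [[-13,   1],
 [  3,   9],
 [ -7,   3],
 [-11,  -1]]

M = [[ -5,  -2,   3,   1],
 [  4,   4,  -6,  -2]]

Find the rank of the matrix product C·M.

2

First compute CM:
[[ 69,  30, -45, -15],
 [ 21,  30, -45, -15],
 [ 47,  26, -39, -13],
 [ 51,  18, -27,  -9]]
Now row reduce the product.
R2 ← R2 − (7/23)·R1: [0, 480/23, -720/23, -240/23]
R3 ← R3 − (47/69)·R1: [0, 128/23, -192/23, -64/23]
R4 ← R4 − (17/23)·R1: [0, -96/23, 144/23, 48/23]
R3 ← R3 − (4/15)·R2: [0, 0, 0, 0]
R4 ← R4 + (1/5)·R2: [0, 0, 0, 0]
2 nonzero rows, so rank(CM) = 2.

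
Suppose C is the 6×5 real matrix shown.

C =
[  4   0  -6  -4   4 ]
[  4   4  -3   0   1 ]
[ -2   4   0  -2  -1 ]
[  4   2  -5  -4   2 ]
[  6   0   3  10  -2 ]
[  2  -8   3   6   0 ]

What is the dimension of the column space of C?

4

Row reduce to echelon form.
R2 ← R2 − R1: [0, 4, 3, 4, -3]
R3 ← R3 + (1/2)·R1: [0, 4, -3, -4, 1]
R4 ← R4 − R1: [0, 2, 1, 0, -2]
R5 ← R5 − (3/2)·R1: [0, 0, 12, 16, -8]
R6 ← R6 − (1/2)·R1: [0, -8, 6, 8, -2]
R3 ← R3 − R2: [0, 0, -6, -8, 4]
R4 ← R4 − (1/2)·R2: [0, 0, -1/2, -2, -1/2]
R6 ← R6 + (2)·R2: [0, 0, 12, 16, -8]
R4 ← R4 − (1/12)·R3: [0, 0, 0, -4/3, -5/6]
R5 ← R5 + (2)·R3: [0, 0, 0, 0, 0]
R6 ← R6 + (2)·R3: [0, 0, 0, 0, 0]
Echelon form has 4 nonzero rows, so rank(C) = 4.
The column space has dimension equal to the rank: 4.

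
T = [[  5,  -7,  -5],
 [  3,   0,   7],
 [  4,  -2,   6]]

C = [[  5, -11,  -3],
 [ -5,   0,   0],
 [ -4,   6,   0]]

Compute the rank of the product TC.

First compute TC:
[[ 80, -85, -15],
 [-13,   9,  -9],
 [  6,  -8, -12]]
Now row reduce the product.
R2 ← R2 + (13/80)·R1: [0, -77/16, -183/16]
R3 ← R3 − (3/40)·R1: [0, -13/8, -87/8]
R3 ← R3 − (26/77)·R2: [0, 0, -540/77]
3 nonzero rows, so rank(TC) = 3.

3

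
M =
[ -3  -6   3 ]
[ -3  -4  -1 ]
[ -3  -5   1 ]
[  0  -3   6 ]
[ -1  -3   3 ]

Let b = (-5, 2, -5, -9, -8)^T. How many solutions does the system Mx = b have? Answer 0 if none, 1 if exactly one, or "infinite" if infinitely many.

Row reduce the augmented matrix [M | b].
R2 ← R2 − R1: [0, 2, -4, 7]
R3 ← R3 − R1: [0, 1, -2, 0]
R5 ← R5 − (1/3)·R1: [0, -1, 2, -19/3]
R3 ← R3 − (1/2)·R2: [0, 0, 0, -7/2]
R4 ← R4 + (3/2)·R2: [0, 0, 0, 3/2]
R5 ← R5 + (1/2)·R2: [0, 0, 0, -17/6]
R4 ← R4 + (3/7)·R3: [0, 0, 0, 0]
R5 ← R5 − (17/21)·R3: [0, 0, 0, 0]
The echelon form has 3 nonzero rows; the last pivot sits in the augmented column, so rank(M) = 2 but rank([M|b]) = 3.
Since the ranks differ, the system is inconsistent.
It has no solutions.

0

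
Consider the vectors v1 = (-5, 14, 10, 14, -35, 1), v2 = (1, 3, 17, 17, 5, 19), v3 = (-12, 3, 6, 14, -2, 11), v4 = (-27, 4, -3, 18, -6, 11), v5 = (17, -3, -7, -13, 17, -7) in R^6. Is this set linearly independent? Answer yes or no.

yes

Form the matrix with these vectors as rows and row reduce.
R2 ← R2 + (1/5)·R1: [0, 29/5, 19, 99/5, -2, 96/5]
R3 ← R3 − (12/5)·R1: [0, -153/5, -18, -98/5, 82, 43/5]
R4 ← R4 − (27/5)·R1: [0, -358/5, -57, -288/5, 183, 28/5]
R5 ← R5 + (17/5)·R1: [0, 223/5, 27, 173/5, -102, -18/5]
R3 ← R3 + (153/29)·R2: [0, 0, 2385/29, 2461/29, 2072/29, 3187/29]
R4 ← R4 + (358/29)·R2: [0, 0, 5149/29, 5418/29, 4591/29, 7036/29]
R5 ← R5 − (223/29)·R2: [0, 0, -3454/29, -3412/29, -2512/29, -4386/29]
R4 ← R4 − (5149/2385)·R3: [0, 0, 0, 8629/2385, 9683/2385, 12793/2385]
R5 ← R5 + (3454/2385)·R3: [0, 0, 0, 12506/2385, 40192/2385, 18872/2385]
R5 ← R5 − (12506/8629)·R4: [0, 0, 0, 0, 94642/8629, 1198/8629]
5 nonzero rows, so the 5 vectors span a space of dimension 5.
Since 5 = 5, the vectors are linearly independent.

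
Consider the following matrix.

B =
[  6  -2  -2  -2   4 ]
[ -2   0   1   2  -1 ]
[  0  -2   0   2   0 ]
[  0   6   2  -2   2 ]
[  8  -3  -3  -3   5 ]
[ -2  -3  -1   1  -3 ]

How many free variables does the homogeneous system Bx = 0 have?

2

Row reduce to echelon form.
R2 ← R2 + (1/3)·R1: [0, -2/3, 1/3, 4/3, 1/3]
R5 ← R5 − (4/3)·R1: [0, -1/3, -1/3, -1/3, -1/3]
R6 ← R6 + (1/3)·R1: [0, -11/3, -5/3, 1/3, -5/3]
R3 ← R3 − (3)·R2: [0, 0, -1, -2, -1]
R4 ← R4 + (9)·R2: [0, 0, 5, 10, 5]
R5 ← R5 − (1/2)·R2: [0, 0, -1/2, -1, -1/2]
R6 ← R6 − (11/2)·R2: [0, 0, -7/2, -7, -7/2]
R4 ← R4 + (5)·R3: [0, 0, 0, 0, 0]
R5 ← R5 − (1/2)·R3: [0, 0, 0, 0, 0]
R6 ← R6 − (7/2)·R3: [0, 0, 0, 0, 0]
3 nonzero rows, so rank(B) = 3.
B has 5 columns; by rank–nullity, nullity = 5 − 3 = 2.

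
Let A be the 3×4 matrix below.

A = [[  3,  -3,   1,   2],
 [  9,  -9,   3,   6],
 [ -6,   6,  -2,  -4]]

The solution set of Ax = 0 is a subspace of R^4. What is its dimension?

Row reduce to echelon form.
R2 ← R2 − (3)·R1: [0, 0, 0, 0]
R3 ← R3 + (2)·R1: [0, 0, 0, 0]
1 nonzero row, so rank(A) = 1.
A has 4 columns; by rank–nullity, nullity = 4 − 1 = 3.

3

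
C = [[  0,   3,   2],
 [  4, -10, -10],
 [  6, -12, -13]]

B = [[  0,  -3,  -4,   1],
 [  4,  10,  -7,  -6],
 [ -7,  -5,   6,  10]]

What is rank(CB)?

First compute CB:
[[ -2,  20,  -9,   2],
 [ 30, -62,  -6, -36],
 [ 43, -73, -18, -52]]
Now row reduce the product.
R2 ← R2 + (15)·R1: [0, 238, -141, -6]
R3 ← R3 + (43/2)·R1: [0, 357, -423/2, -9]
R3 ← R3 − (3/2)·R2: [0, 0, 0, 0]
2 nonzero rows, so rank(CB) = 2.

2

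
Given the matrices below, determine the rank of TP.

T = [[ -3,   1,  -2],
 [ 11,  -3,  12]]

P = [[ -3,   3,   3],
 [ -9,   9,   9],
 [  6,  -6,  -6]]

1

First compute TP:
[[-12,  12,  12],
 [ 66, -66, -66]]
Now row reduce the product.
R2 ← R2 + (11/2)·R1: [0, 0, 0]
1 nonzero row, so rank(TP) = 1.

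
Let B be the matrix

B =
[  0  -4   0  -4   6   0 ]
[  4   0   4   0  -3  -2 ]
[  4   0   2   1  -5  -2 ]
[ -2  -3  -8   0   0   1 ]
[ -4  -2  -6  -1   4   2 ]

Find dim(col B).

Row reduce to echelon form.
Swap R1 ↔ R2
R3 ← R3 − R1: [0, 0, -2, 1, -2, 0]
R4 ← R4 + (1/2)·R1: [0, -3, -6, 0, -3/2, 0]
R5 ← R5 + R1: [0, -2, -2, -1, 1, 0]
R4 ← R4 − (3/4)·R2: [0, 0, -6, 3, -6, 0]
R5 ← R5 − (1/2)·R2: [0, 0, -2, 1, -2, 0]
R4 ← R4 − (3)·R3: [0, 0, 0, 0, 0, 0]
R5 ← R5 − R3: [0, 0, 0, 0, 0, 0]
Echelon form has 3 nonzero rows, so rank(B) = 3.
The column space has dimension equal to the rank: 3.

3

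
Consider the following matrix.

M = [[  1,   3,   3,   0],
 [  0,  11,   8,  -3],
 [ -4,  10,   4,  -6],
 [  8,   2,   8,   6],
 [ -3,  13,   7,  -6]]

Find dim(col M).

2

Row reduce to echelon form.
R3 ← R3 + (4)·R1: [0, 22, 16, -6]
R4 ← R4 − (8)·R1: [0, -22, -16, 6]
R5 ← R5 + (3)·R1: [0, 22, 16, -6]
R3 ← R3 − (2)·R2: [0, 0, 0, 0]
R4 ← R4 + (2)·R2: [0, 0, 0, 0]
R5 ← R5 − (2)·R2: [0, 0, 0, 0]
Echelon form has 2 nonzero rows, so rank(M) = 2.
The column space has dimension equal to the rank: 2.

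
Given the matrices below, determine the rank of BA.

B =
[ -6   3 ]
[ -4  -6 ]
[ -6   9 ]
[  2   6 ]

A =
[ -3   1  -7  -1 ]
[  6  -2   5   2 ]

2

First compute BA:
[[ 36, -12,  57,  12],
 [-24,   8,  -2,  -8],
 [ 72, -24,  87,  24],
 [ 30, -10,  16,  10]]
Now row reduce the product.
R2 ← R2 + (2/3)·R1: [0, 0, 36, 0]
R3 ← R3 − (2)·R1: [0, 0, -27, 0]
R4 ← R4 − (5/6)·R1: [0, 0, -63/2, 0]
R3 ← R3 + (3/4)·R2: [0, 0, 0, 0]
R4 ← R4 + (7/8)·R2: [0, 0, 0, 0]
2 nonzero rows, so rank(BA) = 2.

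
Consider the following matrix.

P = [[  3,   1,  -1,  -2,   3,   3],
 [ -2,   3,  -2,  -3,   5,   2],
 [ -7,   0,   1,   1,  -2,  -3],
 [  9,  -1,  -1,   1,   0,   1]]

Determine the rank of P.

Row reduce to echelon form.
R2 ← R2 + (2/3)·R1: [0, 11/3, -8/3, -13/3, 7, 4]
R3 ← R3 + (7/3)·R1: [0, 7/3, -4/3, -11/3, 5, 4]
R4 ← R4 − (3)·R1: [0, -4, 2, 7, -9, -8]
R3 ← R3 − (7/11)·R2: [0, 0, 4/11, -10/11, 6/11, 16/11]
R4 ← R4 + (12/11)·R2: [0, 0, -10/11, 25/11, -15/11, -40/11]
R4 ← R4 + (5/2)·R3: [0, 0, 0, 0, 0, 0]
Echelon form has 3 nonzero rows, so rank(P) = 3.

3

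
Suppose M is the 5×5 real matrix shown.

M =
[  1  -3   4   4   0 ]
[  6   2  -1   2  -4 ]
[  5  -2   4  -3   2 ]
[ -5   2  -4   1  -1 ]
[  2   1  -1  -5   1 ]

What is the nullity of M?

1

Row reduce to echelon form.
R2 ← R2 − (6)·R1: [0, 20, -25, -22, -4]
R3 ← R3 − (5)·R1: [0, 13, -16, -23, 2]
R4 ← R4 + (5)·R1: [0, -13, 16, 21, -1]
R5 ← R5 − (2)·R1: [0, 7, -9, -13, 1]
R3 ← R3 − (13/20)·R2: [0, 0, 1/4, -87/10, 23/5]
R4 ← R4 + (13/20)·R2: [0, 0, -1/4, 67/10, -18/5]
R5 ← R5 − (7/20)·R2: [0, 0, -1/4, -53/10, 12/5]
R4 ← R4 + R3: [0, 0, 0, -2, 1]
R5 ← R5 + R3: [0, 0, 0, -14, 7]
R5 ← R5 − (7)·R4: [0, 0, 0, 0, 0]
4 nonzero rows, so rank(M) = 4.
M has 5 columns; by rank–nullity, nullity = 5 − 4 = 1.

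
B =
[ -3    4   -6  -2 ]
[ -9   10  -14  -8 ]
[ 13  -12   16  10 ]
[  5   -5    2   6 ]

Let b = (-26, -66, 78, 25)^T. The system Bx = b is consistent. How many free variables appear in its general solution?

0

Row reduce the augmented matrix [B | b].
R2 ← R2 − (3)·R1: [0, -2, 4, -2, 12]
R3 ← R3 + (13/3)·R1: [0, 16/3, -10, 4/3, -104/3]
R4 ← R4 + (5/3)·R1: [0, 5/3, -8, 8/3, -55/3]
R3 ← R3 + (8/3)·R2: [0, 0, 2/3, -4, -8/3]
R4 ← R4 + (5/6)·R2: [0, 0, -14/3, 1, -25/3]
R4 ← R4 + (7)·R3: [0, 0, 0, -27, -27]
The echelon form has 4 nonzero rows, and every pivot lies in the first 4 columns, so rank(B) = rank([B|b]) = 4.
The system is consistent.
Free variables = (unknowns) − (rank) = 4 − 4 = 0.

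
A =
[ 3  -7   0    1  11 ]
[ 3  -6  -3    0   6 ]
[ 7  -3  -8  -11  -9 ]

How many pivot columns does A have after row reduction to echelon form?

3

Row reduce to echelon form.
R2 ← R2 − R1: [0, 1, -3, -1, -5]
R3 ← R3 − (7/3)·R1: [0, 40/3, -8, -40/3, -104/3]
R3 ← R3 − (40/3)·R2: [0, 0, 32, 0, 32]
Echelon form has 3 nonzero rows, so rank(A) = 3.
Each nonzero row contributes one pivot column: 3 pivot columns.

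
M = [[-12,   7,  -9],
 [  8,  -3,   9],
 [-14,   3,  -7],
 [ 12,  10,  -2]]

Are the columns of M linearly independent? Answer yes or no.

yes

Row reduce M to echelon form.
R2 ← R2 + (2/3)·R1: [0, 5/3, 3]
R3 ← R3 − (7/6)·R1: [0, -31/6, 7/2]
R4 ← R4 + R1: [0, 17, -11]
R3 ← R3 + (31/10)·R2: [0, 0, 64/5]
R4 ← R4 − (51/5)·R2: [0, 0, -208/5]
R4 ← R4 + (13/4)·R3: [0, 0, 0]
3 pivots among 3 columns.
Every column is a pivot column, so the columns are linearly independent.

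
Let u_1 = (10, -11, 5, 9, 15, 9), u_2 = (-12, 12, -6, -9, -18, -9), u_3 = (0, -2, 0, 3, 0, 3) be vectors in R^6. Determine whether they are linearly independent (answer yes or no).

Form the matrix with these vectors as rows and row reduce.
R2 ← R2 + (6/5)·R1: [0, -6/5, 0, 9/5, 0, 9/5]
R3 ← R3 − (5/3)·R2: [0, 0, 0, 0, 0, 0]
2 nonzero rows, so the 3 vectors span a space of dimension 2.
Since 2 < 3, the vectors are linearly dependent.

no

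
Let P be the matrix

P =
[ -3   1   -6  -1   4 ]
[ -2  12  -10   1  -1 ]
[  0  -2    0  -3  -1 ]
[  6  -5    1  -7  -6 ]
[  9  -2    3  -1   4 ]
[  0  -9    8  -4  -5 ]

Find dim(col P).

5

Row reduce to echelon form.
R2 ← R2 − (2/3)·R1: [0, 34/3, -6, 5/3, -11/3]
R4 ← R4 + (2)·R1: [0, -3, -11, -9, 2]
R5 ← R5 + (3)·R1: [0, 1, -15, -4, 16]
R3 ← R3 + (3/17)·R2: [0, 0, -18/17, -46/17, -28/17]
R4 ← R4 + (9/34)·R2: [0, 0, -214/17, -291/34, 35/34]
R5 ← R5 − (3/34)·R2: [0, 0, -246/17, -141/34, 555/34]
R6 ← R6 + (27/34)·R2: [0, 0, 55/17, -91/34, -269/34]
R4 ← R4 − (107/9)·R3: [0, 0, 0, 425/18, 371/18]
R5 ← R5 − (41/3)·R3: [0, 0, 0, 197/6, 233/6]
R6 ← R6 + (55/18)·R3: [0, 0, 0, -197/18, -233/18]
R5 ← R5 − (591/425)·R4: [0, 0, 0, 0, 4323/425]
R6 ← R6 + (197/425)·R4: [0, 0, 0, 0, -1441/425]
R6 ← R6 + (1/3)·R5: [0, 0, 0, 0, 0]
Echelon form has 5 nonzero rows, so rank(P) = 5.
The column space has dimension equal to the rank: 5.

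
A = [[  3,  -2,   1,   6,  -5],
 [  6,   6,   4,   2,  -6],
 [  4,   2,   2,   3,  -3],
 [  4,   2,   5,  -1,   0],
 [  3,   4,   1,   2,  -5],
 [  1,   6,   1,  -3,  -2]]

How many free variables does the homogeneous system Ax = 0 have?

Row reduce to echelon form.
R2 ← R2 − (2)·R1: [0, 10, 2, -10, 4]
R3 ← R3 − (4/3)·R1: [0, 14/3, 2/3, -5, 11/3]
R4 ← R4 − (4/3)·R1: [0, 14/3, 11/3, -9, 20/3]
R5 ← R5 − R1: [0, 6, 0, -4, 0]
R6 ← R6 − (1/3)·R1: [0, 20/3, 2/3, -5, -1/3]
R3 ← R3 − (7/15)·R2: [0, 0, -4/15, -1/3, 9/5]
R4 ← R4 − (7/15)·R2: [0, 0, 41/15, -13/3, 24/5]
R5 ← R5 − (3/5)·R2: [0, 0, -6/5, 2, -12/5]
R6 ← R6 − (2/3)·R2: [0, 0, -2/3, 5/3, -3]
R4 ← R4 + (41/4)·R3: [0, 0, 0, -31/4, 93/4]
R5 ← R5 − (9/2)·R3: [0, 0, 0, 7/2, -21/2]
R6 ← R6 − (5/2)·R3: [0, 0, 0, 5/2, -15/2]
R5 ← R5 + (14/31)·R4: [0, 0, 0, 0, 0]
R6 ← R6 + (10/31)·R4: [0, 0, 0, 0, 0]
4 nonzero rows, so rank(A) = 4.
A has 5 columns; by rank–nullity, nullity = 5 − 4 = 1.

1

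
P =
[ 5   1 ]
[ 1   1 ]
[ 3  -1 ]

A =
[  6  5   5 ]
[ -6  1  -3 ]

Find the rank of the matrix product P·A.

First compute PA:
[[ 24,  26,  22],
 [  0,   6,   2],
 [ 24,  14,  18]]
Now row reduce the product.
R3 ← R3 − R1: [0, -12, -4]
R3 ← R3 + (2)·R2: [0, 0, 0]
2 nonzero rows, so rank(PA) = 2.

2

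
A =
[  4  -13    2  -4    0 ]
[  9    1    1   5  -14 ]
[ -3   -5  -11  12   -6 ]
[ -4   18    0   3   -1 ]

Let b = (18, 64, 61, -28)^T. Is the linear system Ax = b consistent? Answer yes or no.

yes

Row reduce the augmented matrix [A | b].
R2 ← R2 − (9/4)·R1: [0, 121/4, -7/2, 14, -14, 47/2]
R3 ← R3 + (3/4)·R1: [0, -59/4, -19/2, 9, -6, 149/2]
R4 ← R4 + R1: [0, 5, 2, -1, -1, -10]
R3 ← R3 + (59/121)·R2: [0, 0, -1356/121, 1915/121, -1552/121, 10401/121]
R4 ← R4 − (20/121)·R2: [0, 0, 312/121, -401/121, 159/121, -1680/121]
R4 ← R4 + (26/113)·R3: [0, 0, 0, 37/113, -185/113, 666/113]
The echelon form has 4 nonzero rows, and every pivot lies in the first 5 columns, so rank(A) = rank([A|b]) = 4.
The system is consistent.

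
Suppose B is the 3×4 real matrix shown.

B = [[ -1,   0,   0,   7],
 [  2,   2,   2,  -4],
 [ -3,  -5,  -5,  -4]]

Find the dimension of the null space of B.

2

Row reduce to echelon form.
R2 ← R2 + (2)·R1: [0, 2, 2, 10]
R3 ← R3 − (3)·R1: [0, -5, -5, -25]
R3 ← R3 + (5/2)·R2: [0, 0, 0, 0]
2 nonzero rows, so rank(B) = 2.
B has 4 columns; by rank–nullity, nullity = 4 − 2 = 2.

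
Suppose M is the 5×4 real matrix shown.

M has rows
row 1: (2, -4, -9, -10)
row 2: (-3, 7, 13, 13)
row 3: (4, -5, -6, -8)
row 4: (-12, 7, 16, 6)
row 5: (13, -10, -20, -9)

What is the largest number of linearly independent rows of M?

4

Row reduce to echelon form.
R2 ← R2 + (3/2)·R1: [0, 1, -1/2, -2]
R3 ← R3 − (2)·R1: [0, 3, 12, 12]
R4 ← R4 + (6)·R1: [0, -17, -38, -54]
R5 ← R5 − (13/2)·R1: [0, 16, 77/2, 56]
R3 ← R3 − (3)·R2: [0, 0, 27/2, 18]
R4 ← R4 + (17)·R2: [0, 0, -93/2, -88]
R5 ← R5 − (16)·R2: [0, 0, 93/2, 88]
R4 ← R4 + (31/9)·R3: [0, 0, 0, -26]
R5 ← R5 − (31/9)·R3: [0, 0, 0, 26]
R5 ← R5 + R4: [0, 0, 0, 0]
Echelon form has 4 nonzero rows, so rank(M) = 4.
The rank gives the maximum number of linearly independent rows: 4.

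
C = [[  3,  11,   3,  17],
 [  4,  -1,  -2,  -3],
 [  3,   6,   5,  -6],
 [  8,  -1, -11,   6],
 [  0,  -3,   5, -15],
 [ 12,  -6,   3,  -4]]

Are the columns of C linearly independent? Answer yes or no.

Row reduce C to echelon form.
R2 ← R2 − (4/3)·R1: [0, -47/3, -6, -77/3]
R3 ← R3 − R1: [0, -5, 2, -23]
R4 ← R4 − (8/3)·R1: [0, -91/3, -19, -118/3]
R6 ← R6 − (4)·R1: [0, -50, -9, -72]
R3 ← R3 − (15/47)·R2: [0, 0, 184/47, -696/47]
R4 ← R4 − (91/47)·R2: [0, 0, -347/47, 487/47]
R5 ← R5 − (9/47)·R2: [0, 0, 289/47, -474/47]
R6 ← R6 − (150/47)·R2: [0, 0, 477/47, 466/47]
R4 ← R4 + (347/184)·R3: [0, 0, 0, -404/23]
R5 ← R5 − (289/184)·R3: [0, 0, 0, 303/23]
R6 ← R6 − (477/184)·R3: [0, 0, 0, 1111/23]
R5 ← R5 + (3/4)·R4: [0, 0, 0, 0]
R6 ← R6 + (11/4)·R4: [0, 0, 0, 0]
4 pivots among 4 columns.
Every column is a pivot column, so the columns are linearly independent.

yes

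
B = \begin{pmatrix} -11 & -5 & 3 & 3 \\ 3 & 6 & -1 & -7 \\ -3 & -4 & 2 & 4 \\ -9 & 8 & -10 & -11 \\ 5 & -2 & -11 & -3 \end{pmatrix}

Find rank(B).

Row reduce to echelon form.
R2 ← R2 + (3/11)·R1: [0, 51/11, -2/11, -68/11]
R3 ← R3 − (3/11)·R1: [0, -29/11, 13/11, 35/11]
R4 ← R4 − (9/11)·R1: [0, 133/11, -137/11, -148/11]
R5 ← R5 + (5/11)·R1: [0, -47/11, -106/11, -18/11]
R3 ← R3 + (29/51)·R2: [0, 0, 55/51, -1/3]
R4 ← R4 − (133/51)·R2: [0, 0, -611/51, 8/3]
R5 ← R5 + (47/51)·R2: [0, 0, -500/51, -22/3]
R4 ← R4 + (611/55)·R3: [0, 0, 0, -57/55]
R5 ← R5 + (100/11)·R3: [0, 0, 0, -114/11]
R5 ← R5 − (10)·R4: [0, 0, 0, 0]
Echelon form has 4 nonzero rows, so rank(B) = 4.

4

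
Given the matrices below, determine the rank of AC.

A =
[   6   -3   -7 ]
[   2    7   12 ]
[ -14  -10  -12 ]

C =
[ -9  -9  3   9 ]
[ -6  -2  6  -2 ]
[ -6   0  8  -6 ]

First compute AC:
[[  6, -48, -56, 102],
 [-132, -32, 144, -68],
 [258, 146, -198, -34]]
Now row reduce the product.
R2 ← R2 + (22)·R1: [0, -1088, -1088, 2176]
R3 ← R3 − (43)·R1: [0, 2210, 2210, -4420]
R3 ← R3 + (65/32)·R2: [0, 0, 0, 0]
2 nonzero rows, so rank(AC) = 2.

2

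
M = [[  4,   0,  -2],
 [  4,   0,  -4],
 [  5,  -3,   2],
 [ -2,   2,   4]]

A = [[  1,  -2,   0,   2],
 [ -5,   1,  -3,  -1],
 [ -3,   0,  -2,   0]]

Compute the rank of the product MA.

2

First compute MA:
[[ 10,  -8,   4,   8],
 [ 16,  -8,   8,   8],
 [ 14, -13,   5,  13],
 [-24,   6, -14,  -6]]
Now row reduce the product.
R2 ← R2 − (8/5)·R1: [0, 24/5, 8/5, -24/5]
R3 ← R3 − (7/5)·R1: [0, -9/5, -3/5, 9/5]
R4 ← R4 + (12/5)·R1: [0, -66/5, -22/5, 66/5]
R3 ← R3 + (3/8)·R2: [0, 0, 0, 0]
R4 ← R4 + (11/4)·R2: [0, 0, 0, 0]
2 nonzero rows, so rank(MA) = 2.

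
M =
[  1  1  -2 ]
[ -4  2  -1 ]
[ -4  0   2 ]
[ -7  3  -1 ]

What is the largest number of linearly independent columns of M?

Row reduce to echelon form.
R2 ← R2 + (4)·R1: [0, 6, -9]
R3 ← R3 + (4)·R1: [0, 4, -6]
R4 ← R4 + (7)·R1: [0, 10, -15]
R3 ← R3 − (2/3)·R2: [0, 0, 0]
R4 ← R4 − (5/3)·R2: [0, 0, 0]
Echelon form has 2 nonzero rows, so rank(M) = 2.
The rank gives the maximum number of linearly independent columns: 2.

2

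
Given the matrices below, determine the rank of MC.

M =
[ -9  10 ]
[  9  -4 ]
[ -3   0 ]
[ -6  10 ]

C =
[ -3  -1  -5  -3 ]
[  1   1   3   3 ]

2

First compute MC:
[[ 37,  19,  75,  57],
 [-31, -13, -57, -39],
 [  9,   3,  15,   9],
 [ 28,  16,  60,  48]]
Now row reduce the product.
R2 ← R2 + (31/37)·R1: [0, 108/37, 216/37, 324/37]
R3 ← R3 − (9/37)·R1: [0, -60/37, -120/37, -180/37]
R4 ← R4 − (28/37)·R1: [0, 60/37, 120/37, 180/37]
R3 ← R3 + (5/9)·R2: [0, 0, 0, 0]
R4 ← R4 − (5/9)·R2: [0, 0, 0, 0]
2 nonzero rows, so rank(MC) = 2.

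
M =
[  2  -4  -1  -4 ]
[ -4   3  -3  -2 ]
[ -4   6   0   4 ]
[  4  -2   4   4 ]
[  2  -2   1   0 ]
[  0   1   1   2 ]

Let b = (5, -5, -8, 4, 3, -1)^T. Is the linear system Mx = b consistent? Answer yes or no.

yes

Row reduce the augmented matrix [M | b].
R2 ← R2 + (2)·R1: [0, -5, -5, -10, 5]
R3 ← R3 + (2)·R1: [0, -2, -2, -4, 2]
R4 ← R4 − (2)·R1: [0, 6, 6, 12, -6]
R5 ← R5 − R1: [0, 2, 2, 4, -2]
R3 ← R3 − (2/5)·R2: [0, 0, 0, 0, 0]
R4 ← R4 + (6/5)·R2: [0, 0, 0, 0, 0]
R5 ← R5 + (2/5)·R2: [0, 0, 0, 0, 0]
R6 ← R6 + (1/5)·R2: [0, 0, 0, 0, 0]
The echelon form has 2 nonzero rows, and every pivot lies in the first 4 columns, so rank(M) = rank([M|b]) = 2.
The system is consistent.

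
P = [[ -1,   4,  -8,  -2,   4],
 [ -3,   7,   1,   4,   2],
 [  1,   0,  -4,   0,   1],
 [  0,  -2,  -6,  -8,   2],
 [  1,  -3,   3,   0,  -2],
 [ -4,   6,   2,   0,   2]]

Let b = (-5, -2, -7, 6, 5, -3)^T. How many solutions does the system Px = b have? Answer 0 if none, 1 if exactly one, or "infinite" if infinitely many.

0

Row reduce the augmented matrix [P | b].
R2 ← R2 − (3)·R1: [0, -5, 25, 10, -10, 13]
R3 ← R3 + R1: [0, 4, -12, -2, 5, -12]
R5 ← R5 + R1: [0, 1, -5, -2, 2, 0]
R6 ← R6 − (4)·R1: [0, -10, 34, 8, -14, 17]
R3 ← R3 + (4/5)·R2: [0, 0, 8, 6, -3, -8/5]
R4 ← R4 − (2/5)·R2: [0, 0, -16, -12, 6, 4/5]
R5 ← R5 + (1/5)·R2: [0, 0, 0, 0, 0, 13/5]
R6 ← R6 − (2)·R2: [0, 0, -16, -12, 6, -9]
R4 ← R4 + (2)·R3: [0, 0, 0, 0, 0, -12/5]
R6 ← R6 + (2)·R3: [0, 0, 0, 0, 0, -61/5]
R5 ← R5 + (13/12)·R4: [0, 0, 0, 0, 0, 0]
R6 ← R6 − (61/12)·R4: [0, 0, 0, 0, 0, 0]
The echelon form has 4 nonzero rows; the last pivot sits in the augmented column, so rank(P) = 3 but rank([P|b]) = 4.
Since the ranks differ, the system is inconsistent.
It has no solutions.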